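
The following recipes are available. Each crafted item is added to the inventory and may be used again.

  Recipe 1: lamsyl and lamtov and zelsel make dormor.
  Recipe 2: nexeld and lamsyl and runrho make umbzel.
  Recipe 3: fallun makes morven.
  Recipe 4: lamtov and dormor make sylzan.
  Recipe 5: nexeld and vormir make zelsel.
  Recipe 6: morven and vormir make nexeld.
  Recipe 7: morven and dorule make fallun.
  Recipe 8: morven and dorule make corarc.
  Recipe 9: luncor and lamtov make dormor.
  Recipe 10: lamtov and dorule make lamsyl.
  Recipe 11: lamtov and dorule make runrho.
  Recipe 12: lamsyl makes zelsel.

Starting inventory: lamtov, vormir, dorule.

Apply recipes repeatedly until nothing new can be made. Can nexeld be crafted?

nexeld would need morven and vormir (Recipe 6), but morven is never obtained.

No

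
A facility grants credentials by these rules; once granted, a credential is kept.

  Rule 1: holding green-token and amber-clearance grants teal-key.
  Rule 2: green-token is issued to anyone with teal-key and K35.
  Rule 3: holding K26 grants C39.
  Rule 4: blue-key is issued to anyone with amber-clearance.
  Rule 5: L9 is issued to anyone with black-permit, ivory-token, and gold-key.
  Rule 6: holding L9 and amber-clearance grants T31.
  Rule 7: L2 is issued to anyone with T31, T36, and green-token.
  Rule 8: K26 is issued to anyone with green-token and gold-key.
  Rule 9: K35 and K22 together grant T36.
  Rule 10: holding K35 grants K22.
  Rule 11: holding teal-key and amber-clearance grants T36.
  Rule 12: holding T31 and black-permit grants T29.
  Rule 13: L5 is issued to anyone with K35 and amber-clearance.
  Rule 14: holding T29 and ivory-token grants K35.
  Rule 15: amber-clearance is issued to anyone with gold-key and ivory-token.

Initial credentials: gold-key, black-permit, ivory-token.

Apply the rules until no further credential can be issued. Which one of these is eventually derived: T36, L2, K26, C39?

Holding black-permit, ivory-token, and gold-key grants L9 (Rule 5).
Holding gold-key and ivory-token grants amber-clearance (Rule 15).
Holding L9 and amber-clearance grants T31 (Rule 6).
Holding T31 and black-permit grants T29 (Rule 12).
Holding T29 and ivory-token grants K35 (Rule 14).
Holding K35 grants K22 (Rule 10).
Holding K35 and K22 grants T36 (Rule 9).
L2 would need T31, T36, and green-token (Rule 7), but green-token is never granted. C39 would need K26 (Rule 3), but K26 is never granted. K26 would need green-token and gold-key (Rule 8), but green-token is never granted.

T36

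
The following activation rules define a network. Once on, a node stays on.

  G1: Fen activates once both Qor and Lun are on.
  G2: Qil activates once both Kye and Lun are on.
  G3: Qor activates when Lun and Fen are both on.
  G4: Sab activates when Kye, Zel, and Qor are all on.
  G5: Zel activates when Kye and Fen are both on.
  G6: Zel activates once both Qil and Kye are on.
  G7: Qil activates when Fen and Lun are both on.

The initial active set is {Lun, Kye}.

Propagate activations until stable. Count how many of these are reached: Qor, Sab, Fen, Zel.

G2: Kye and Lun on → Qil on.
G6: Qil and Kye on → Zel on.
Qor would need Lun and Fen (G3), but Fen never turns on.
Sab would need Kye, Zel, and Qor (G4), but Qor never turns on.
Fen would need Qor and Lun (G1), but Qor never turns on.
Zel: reached.
Reached: Zel — 1 of the 4.

1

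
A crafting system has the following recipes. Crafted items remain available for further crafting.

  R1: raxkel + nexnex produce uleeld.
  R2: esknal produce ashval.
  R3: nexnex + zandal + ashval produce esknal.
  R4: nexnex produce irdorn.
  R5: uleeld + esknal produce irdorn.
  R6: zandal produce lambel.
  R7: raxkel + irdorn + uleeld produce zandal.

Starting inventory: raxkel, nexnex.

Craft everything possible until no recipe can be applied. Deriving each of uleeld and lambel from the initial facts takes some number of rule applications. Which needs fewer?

uleeld

uleeld: raxkel + nexnex → uleeld (R1). [1 rule application]
lambel: raxkel + nexnex → uleeld (R1). Using R4, nexnex makes irdorn. raxkel + irdorn + uleeld → zandal (R7). zandal → lambel (R6). [4 rule applications]
uleeld needs fewer.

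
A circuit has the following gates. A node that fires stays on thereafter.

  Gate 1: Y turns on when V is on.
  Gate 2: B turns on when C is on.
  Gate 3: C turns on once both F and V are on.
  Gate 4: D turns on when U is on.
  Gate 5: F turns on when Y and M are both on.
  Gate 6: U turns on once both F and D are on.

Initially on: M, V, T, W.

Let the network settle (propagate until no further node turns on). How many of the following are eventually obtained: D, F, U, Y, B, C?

4

V is on, so Y turns on (Gate 1).
Gate 5: Y and M on → F on.
Gate 3: F and V on → C on.
C is on, so B turns on (Gate 2).
D would need U (Gate 4), but U never turns on.
F: reached.
U would need F and D (Gate 6), but D never turns on.
Y: reached.
B: reached.
C: reached.
Reached: F, Y, B, and C — 4 of the 6.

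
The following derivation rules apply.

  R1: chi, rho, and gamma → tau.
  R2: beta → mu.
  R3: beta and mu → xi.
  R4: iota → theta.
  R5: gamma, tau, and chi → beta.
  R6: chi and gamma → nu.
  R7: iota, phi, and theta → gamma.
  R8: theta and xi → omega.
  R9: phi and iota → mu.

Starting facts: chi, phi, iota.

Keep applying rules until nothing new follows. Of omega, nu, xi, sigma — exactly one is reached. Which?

nu

From iota, R4 gives theta.
iota, phi, and theta hold, so gamma follows (R7).
From chi and gamma, R6 gives nu.
No rule produces sigma, and it is not given. xi would need beta and mu (R3), but beta is never established. omega would need theta and xi (R8), but xi is never established.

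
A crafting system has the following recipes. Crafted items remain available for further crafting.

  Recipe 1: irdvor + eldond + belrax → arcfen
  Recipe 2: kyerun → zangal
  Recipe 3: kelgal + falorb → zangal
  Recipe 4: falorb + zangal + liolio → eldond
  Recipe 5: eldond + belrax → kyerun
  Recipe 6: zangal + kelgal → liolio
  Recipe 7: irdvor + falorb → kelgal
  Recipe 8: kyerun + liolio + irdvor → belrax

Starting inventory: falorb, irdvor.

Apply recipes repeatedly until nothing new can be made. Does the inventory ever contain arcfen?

No

arcfen would need irdvor, eldond, and belrax (Recipe 1), but belrax is never obtained.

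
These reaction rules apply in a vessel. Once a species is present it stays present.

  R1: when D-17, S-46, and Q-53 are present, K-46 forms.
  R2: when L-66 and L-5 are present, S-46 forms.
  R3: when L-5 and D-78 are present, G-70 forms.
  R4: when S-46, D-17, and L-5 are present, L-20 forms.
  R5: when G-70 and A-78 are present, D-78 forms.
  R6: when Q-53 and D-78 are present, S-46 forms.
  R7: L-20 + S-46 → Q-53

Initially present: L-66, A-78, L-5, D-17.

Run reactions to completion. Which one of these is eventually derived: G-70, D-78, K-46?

L-66 and L-5 present → S-46 forms (R2).
S-46, D-17, and L-5 present → L-20 forms (R4).
L-20 and S-46 present → Q-53 forms (R7).
D-17, S-46, and Q-53 present → K-46 forms (R1).
G-70 would need L-5 and D-78 (R3), but D-78 never forms. D-78 would need G-70 and A-78 (R5), but G-70 never forms.

K-46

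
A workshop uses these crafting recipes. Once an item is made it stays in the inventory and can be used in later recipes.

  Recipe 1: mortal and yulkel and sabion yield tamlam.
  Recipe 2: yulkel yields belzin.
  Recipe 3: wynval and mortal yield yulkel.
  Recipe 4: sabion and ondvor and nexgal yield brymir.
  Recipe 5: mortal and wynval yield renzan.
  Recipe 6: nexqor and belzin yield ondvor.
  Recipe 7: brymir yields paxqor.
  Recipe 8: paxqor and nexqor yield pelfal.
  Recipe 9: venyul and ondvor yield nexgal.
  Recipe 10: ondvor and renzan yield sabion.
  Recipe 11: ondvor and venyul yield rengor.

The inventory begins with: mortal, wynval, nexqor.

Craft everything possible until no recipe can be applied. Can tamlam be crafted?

Yes

mortal and wynval → renzan (Recipe 5).
wynval and mortal → yulkel (Recipe 3).
Using Recipe 2, yulkel makes belzin.
nexqor and belzin → ondvor (Recipe 6).
ondvor and renzan → sabion (Recipe 10).
Using Recipe 1, mortal, yulkel, and sabion make tamlam.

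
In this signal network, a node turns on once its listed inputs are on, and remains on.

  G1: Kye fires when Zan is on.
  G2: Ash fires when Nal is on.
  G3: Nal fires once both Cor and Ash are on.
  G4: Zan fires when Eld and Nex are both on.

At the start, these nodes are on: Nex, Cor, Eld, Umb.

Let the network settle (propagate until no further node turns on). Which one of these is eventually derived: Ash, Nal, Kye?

G4: Eld and Nex on → Zan on.
Zan is on, so Kye fires (G1).
Ash would need Nal (G2), but Nal never turns on. Nal would need Cor and Ash (G3), but Ash never turns on.

Kye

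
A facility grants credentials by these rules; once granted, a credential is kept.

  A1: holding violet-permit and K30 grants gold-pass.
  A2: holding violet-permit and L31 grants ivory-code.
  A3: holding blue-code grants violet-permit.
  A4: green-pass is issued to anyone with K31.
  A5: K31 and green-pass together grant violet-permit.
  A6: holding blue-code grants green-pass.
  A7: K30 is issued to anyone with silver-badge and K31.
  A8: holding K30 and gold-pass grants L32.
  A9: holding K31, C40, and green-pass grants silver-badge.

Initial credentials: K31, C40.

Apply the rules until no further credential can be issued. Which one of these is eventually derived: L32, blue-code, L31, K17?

L32

Holding K31 grants green-pass (A4).
Holding K31 and green-pass grants violet-permit (A5).
Holding K31, C40, and green-pass grants silver-badge (A9).
Holding silver-badge and K31 grants K30 (A7).
Holding violet-permit and K30 grants gold-pass (A1).
Holding K30 and gold-pass grants L32 (A8).
No rule produces blue-code, and it is not given. No rule produces K17, and it is not given. No rule produces L31, and it is not given.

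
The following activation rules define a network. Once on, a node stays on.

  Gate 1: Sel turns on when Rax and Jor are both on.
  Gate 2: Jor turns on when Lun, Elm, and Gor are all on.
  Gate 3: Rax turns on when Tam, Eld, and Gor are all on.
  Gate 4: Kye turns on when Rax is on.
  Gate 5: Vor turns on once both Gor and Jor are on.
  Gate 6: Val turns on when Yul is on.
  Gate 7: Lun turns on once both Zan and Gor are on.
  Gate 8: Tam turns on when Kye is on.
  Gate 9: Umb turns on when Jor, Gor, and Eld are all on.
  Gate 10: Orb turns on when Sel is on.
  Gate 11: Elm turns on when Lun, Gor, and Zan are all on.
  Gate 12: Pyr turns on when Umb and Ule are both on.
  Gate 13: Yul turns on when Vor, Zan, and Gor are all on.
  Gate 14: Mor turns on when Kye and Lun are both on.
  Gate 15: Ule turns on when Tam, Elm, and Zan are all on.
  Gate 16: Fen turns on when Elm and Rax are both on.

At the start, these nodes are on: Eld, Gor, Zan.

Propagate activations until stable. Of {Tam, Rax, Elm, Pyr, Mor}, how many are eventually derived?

Gate 7: Zan and Gor on → Lun on.
Gate 11: Lun, Gor, and Zan on → Elm on.
Tam would need Kye (Gate 8), but Kye never turns on.
Rax would need Tam, Eld, and Gor (Gate 3), but Tam never turns on.
Elm: reached.
Pyr would need Umb and Ule (Gate 12), but Ule never turns on.
Mor would need Kye and Lun (Gate 14), but Kye never turns on.
Reached: Elm — 1 of the 5.

1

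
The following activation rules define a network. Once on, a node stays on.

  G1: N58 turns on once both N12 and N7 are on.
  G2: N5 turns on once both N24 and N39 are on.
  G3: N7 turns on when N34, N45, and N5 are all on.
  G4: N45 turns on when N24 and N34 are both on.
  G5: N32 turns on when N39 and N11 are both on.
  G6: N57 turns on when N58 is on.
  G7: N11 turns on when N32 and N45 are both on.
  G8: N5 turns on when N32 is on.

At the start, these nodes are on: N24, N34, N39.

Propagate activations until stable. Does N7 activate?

G4: N24 and N34 on → N45 on.
N24 and N39 are on, so N5 turns on (G2).
G3: N34, N45, and N5 on → N7 on.

Yes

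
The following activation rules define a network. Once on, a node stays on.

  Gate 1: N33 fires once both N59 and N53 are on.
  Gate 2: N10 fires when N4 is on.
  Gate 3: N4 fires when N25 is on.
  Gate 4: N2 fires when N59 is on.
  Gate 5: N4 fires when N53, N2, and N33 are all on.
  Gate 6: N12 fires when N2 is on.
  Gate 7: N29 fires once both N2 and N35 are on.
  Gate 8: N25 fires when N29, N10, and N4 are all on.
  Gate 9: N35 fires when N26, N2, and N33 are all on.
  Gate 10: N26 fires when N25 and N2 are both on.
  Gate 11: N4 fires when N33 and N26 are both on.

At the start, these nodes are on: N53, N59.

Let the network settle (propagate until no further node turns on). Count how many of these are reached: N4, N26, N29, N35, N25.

1

N59 and N53 are on, so N33 fires (Gate 1).
Gate 4: N59 on → N2 on.
N53, N2, and N33 are on, so N4 fires (Gate 5).
N4: reached.
N26 would need N25 and N2 (Gate 10), but N25 never turns on.
N29 would need N2 and N35 (Gate 7), but N35 never turns on.
N35 would need N26, N2, and N33 (Gate 9), but N26 never turns on.
N25 would need N29, N10, and N4 (Gate 8), but N29 never turns on.
Reached: N4 — 1 of the 5.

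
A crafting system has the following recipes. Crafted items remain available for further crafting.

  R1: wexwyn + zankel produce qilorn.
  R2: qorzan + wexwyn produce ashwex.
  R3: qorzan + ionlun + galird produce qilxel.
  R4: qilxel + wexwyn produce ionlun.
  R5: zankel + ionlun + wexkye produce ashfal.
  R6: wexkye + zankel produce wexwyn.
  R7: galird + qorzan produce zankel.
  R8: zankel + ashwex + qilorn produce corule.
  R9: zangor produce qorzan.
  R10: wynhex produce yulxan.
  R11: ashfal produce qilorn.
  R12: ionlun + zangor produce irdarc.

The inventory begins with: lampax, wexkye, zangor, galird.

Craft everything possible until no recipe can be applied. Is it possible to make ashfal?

ashfal would need zankel, ionlun, and wexkye (R5), but ionlun is never obtained.

No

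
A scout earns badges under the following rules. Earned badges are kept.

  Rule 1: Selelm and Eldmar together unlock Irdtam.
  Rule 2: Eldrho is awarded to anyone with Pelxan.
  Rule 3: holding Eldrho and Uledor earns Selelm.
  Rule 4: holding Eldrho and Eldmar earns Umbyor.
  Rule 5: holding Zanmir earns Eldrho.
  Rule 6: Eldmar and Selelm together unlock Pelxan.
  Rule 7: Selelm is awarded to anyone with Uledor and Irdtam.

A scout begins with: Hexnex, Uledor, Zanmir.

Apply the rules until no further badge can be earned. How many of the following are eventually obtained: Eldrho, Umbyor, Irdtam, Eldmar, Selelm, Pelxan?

With Zanmir, Eldrho is earned (Rule 5).
With Eldrho and Uledor, Selelm is earned (Rule 3).
Eldrho: reached.
Umbyor would need Eldrho and Eldmar (Rule 4), but Eldmar is never earned.
Irdtam would need Selelm and Eldmar (Rule 1), but Eldmar is never earned.
No rule produces Eldmar, and it is not given.
Selelm: reached.
Pelxan would need Eldmar and Selelm (Rule 6), but Eldmar is never earned.
Reached: Eldrho and Selelm — 2 of the 6.

2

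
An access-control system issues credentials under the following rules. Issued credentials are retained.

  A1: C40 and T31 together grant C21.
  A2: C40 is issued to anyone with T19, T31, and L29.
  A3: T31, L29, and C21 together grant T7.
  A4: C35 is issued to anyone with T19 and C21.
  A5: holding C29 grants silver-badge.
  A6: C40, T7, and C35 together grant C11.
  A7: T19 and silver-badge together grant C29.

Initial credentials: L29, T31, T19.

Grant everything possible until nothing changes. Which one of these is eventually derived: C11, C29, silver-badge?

C11

Holding T19, T31, and L29 grants C40 (A2).
Holding C40 and T31 grants C21 (A1).
Holding T19 and C21 grants C35 (A4).
Holding T31, L29, and C21 grants T7 (A3).
Holding C40, T7, and C35 grants C11 (A6).
C29 would need T19 and silver-badge (A7), but silver-badge is never granted. silver-badge would need C29 (A5), but C29 is never granted.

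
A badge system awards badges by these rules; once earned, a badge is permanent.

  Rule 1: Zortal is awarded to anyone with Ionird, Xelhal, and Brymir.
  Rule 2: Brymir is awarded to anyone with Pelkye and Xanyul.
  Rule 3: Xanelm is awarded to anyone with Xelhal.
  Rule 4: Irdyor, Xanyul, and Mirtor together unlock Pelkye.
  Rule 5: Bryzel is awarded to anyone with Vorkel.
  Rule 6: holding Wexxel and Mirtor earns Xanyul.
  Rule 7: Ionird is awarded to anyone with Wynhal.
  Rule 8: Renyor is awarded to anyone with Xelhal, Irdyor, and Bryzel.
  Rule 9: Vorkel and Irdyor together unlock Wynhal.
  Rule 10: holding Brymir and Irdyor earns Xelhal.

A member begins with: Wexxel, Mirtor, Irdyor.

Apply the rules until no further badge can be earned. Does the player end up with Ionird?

Ionird would need Wynhal (Rule 7), but Wynhal is never earned.

No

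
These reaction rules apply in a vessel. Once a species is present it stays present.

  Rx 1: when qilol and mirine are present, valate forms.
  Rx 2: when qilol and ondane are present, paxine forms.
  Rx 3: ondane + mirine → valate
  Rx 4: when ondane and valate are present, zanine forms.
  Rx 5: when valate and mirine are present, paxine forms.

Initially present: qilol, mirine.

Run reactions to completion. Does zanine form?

zanine would need ondane and valate (Rx 4), but ondane never forms.

No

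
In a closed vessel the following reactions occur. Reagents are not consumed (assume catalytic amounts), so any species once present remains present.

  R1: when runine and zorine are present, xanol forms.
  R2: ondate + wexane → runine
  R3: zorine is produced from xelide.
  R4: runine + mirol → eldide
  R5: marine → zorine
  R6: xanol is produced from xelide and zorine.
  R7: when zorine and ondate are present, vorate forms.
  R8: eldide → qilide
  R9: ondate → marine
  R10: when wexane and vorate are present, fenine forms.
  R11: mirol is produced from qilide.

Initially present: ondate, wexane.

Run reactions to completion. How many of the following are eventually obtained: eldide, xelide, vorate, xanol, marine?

ondate and wexane present → runine forms (R2).
ondate present → marine forms (R9).
marine present → zorine forms (R5).
runine and zorine present → xanol forms (R1).
zorine and ondate present → vorate forms (R7).
eldide would need runine and mirol (R4), but mirol never forms.
No rule produces xelide, and it is not given.
vorate: reached.
xanol: reached.
marine: reached.
Reached: vorate, xanol, and marine — 3 of the 5.

3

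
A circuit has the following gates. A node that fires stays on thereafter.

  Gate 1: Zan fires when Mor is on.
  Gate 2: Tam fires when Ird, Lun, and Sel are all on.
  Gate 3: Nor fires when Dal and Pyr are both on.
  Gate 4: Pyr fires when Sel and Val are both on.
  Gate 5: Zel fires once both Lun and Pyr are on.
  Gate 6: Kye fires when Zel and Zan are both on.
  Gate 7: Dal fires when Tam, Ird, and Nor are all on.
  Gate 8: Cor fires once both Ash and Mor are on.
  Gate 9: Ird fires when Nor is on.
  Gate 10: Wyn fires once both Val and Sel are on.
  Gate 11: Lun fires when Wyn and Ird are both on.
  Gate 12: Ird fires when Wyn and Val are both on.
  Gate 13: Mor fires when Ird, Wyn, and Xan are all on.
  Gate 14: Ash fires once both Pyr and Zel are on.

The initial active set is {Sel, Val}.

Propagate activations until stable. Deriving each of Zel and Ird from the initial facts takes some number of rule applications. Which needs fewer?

Ird

Ird: Val and Sel are on, so Wyn fires (Gate 10). Gate 12: Wyn and Val on → Ird on. [2 rule applications]
Zel: Gate 10: Val and Sel on → Wyn on. Sel and Val are on, so Pyr fires (Gate 4). Wyn and Val are on, so Ird fires (Gate 12). Wyn and Ird are on, so Lun fires (Gate 11). Lun and Pyr are on, so Zel fires (Gate 5). [5 rule applications]
Ird needs fewer.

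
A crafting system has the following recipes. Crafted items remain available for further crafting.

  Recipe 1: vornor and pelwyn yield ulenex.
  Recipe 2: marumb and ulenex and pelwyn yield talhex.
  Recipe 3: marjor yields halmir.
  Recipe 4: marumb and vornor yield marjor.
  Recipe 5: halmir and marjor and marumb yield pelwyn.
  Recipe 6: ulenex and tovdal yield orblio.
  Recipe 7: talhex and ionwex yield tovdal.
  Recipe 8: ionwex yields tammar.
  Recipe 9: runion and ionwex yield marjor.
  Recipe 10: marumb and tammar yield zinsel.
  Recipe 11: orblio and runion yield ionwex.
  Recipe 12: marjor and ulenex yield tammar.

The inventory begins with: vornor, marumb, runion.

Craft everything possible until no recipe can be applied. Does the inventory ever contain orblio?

No

orblio would need ulenex and tovdal (Recipe 6), but tovdal is never obtained.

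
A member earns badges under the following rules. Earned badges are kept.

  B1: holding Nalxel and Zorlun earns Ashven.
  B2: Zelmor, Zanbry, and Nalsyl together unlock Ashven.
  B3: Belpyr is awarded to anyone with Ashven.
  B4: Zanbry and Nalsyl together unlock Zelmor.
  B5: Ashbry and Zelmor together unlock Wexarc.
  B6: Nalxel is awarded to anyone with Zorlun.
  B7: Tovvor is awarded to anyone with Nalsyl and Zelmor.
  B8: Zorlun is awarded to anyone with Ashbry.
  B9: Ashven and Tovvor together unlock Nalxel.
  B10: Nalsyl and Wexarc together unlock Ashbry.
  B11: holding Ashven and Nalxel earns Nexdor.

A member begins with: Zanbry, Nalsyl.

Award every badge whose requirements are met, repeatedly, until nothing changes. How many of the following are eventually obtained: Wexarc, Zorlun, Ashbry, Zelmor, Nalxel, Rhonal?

2

With Zanbry and Nalsyl, Zelmor is earned (B4).
With Zelmor, Zanbry, and Nalsyl, Ashven is earned (B2).
With Nalsyl and Zelmor, Tovvor is earned (B7).
With Ashven and Tovvor, Nalxel is earned (B9).
Wexarc would need Ashbry and Zelmor (B5), but Ashbry is never earned.
Zorlun would need Ashbry (B8), but Ashbry is never earned.
Ashbry would need Nalsyl and Wexarc (B10), but Wexarc is never earned.
Zelmor: reached.
Nalxel: reached.
No rule produces Rhonal, and it is not given.
Reached: Zelmor and Nalxel — 2 of the 6.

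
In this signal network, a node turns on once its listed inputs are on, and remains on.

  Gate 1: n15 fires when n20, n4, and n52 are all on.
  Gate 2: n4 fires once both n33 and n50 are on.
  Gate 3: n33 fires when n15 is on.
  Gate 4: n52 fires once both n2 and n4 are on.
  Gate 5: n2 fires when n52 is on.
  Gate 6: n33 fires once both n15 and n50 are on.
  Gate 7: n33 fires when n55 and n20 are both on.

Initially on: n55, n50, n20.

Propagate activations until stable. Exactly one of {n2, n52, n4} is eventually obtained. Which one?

Gate 7: n55 and n20 on → n33 on.
n33 and n50 are on, so n4 fires (Gate 2).
n52 would need n2 and n4 (Gate 4), but n2 never turns on. n2 would need n52 (Gate 5), but n52 never turns on.

n4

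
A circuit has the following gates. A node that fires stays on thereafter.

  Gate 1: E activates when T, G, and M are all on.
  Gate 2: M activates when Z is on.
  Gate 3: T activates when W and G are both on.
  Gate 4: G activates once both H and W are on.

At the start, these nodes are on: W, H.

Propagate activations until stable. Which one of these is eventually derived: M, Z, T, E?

Gate 4: H and W on → G on.
W and G are on, so T activates (Gate 3).
M would need Z (Gate 2), but Z never turns on. No rule produces Z, and it is not given. E would need T, G, and M (Gate 1), but M never turns on.

T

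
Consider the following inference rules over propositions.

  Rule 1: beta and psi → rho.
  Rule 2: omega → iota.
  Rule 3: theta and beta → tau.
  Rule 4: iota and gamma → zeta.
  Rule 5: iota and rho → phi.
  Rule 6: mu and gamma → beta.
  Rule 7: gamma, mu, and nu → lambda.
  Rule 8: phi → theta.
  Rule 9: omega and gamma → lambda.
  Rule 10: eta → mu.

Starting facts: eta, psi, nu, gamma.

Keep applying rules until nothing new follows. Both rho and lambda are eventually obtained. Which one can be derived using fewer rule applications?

lambda: eta holds, so mu follows (Rule 10). From gamma, mu, and nu, Rule 7 gives lambda. [2 rule applications]
rho: eta holds, so mu follows (Rule 10). From mu and gamma, Rule 6 gives beta. beta and psi hold, so rho follows (Rule 1). [3 rule applications]
lambda needs fewer.

lambda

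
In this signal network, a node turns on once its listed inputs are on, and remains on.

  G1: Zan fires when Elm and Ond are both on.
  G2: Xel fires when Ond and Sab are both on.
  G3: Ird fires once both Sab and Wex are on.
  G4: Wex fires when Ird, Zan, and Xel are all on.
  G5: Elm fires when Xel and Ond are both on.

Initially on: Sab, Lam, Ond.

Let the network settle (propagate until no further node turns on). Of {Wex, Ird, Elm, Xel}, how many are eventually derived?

2

G2: Ond and Sab on → Xel on.
G5: Xel and Ond on → Elm on.
Wex would need Ird, Zan, and Xel (G4), but Ird never turns on.
Ird would need Sab and Wex (G3), but Wex never turns on.
Elm: reached.
Xel: reached.
Reached: Elm and Xel — 2 of the 4.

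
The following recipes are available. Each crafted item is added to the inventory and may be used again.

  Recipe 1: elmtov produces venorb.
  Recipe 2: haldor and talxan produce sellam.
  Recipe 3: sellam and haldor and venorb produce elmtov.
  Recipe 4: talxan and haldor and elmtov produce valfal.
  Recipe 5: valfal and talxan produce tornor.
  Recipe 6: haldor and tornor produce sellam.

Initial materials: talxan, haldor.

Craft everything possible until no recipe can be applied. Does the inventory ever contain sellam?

haldor and talxan → sellam (Recipe 2).

Yes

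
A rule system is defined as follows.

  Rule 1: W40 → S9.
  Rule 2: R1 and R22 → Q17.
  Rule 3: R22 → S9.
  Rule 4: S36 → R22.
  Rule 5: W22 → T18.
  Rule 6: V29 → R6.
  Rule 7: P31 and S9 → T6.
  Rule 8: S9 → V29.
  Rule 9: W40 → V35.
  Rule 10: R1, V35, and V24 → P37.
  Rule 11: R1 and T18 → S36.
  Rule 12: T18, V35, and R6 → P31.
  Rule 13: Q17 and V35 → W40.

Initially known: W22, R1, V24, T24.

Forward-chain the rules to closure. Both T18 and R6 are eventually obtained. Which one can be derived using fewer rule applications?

T18

T18: W22 holds, so T18 follows (Rule 5). [1 rule application]
R6: W22 holds, so T18 follows (Rule 5). From R1 and T18, Rule 11 gives S36. From S36, Rule 4 gives R22. R22 holds, so S9 follows (Rule 3). From S9, Rule 8 gives V29. V29 holds, so R6 follows (Rule 6). [6 rule applications]
T18 needs fewer.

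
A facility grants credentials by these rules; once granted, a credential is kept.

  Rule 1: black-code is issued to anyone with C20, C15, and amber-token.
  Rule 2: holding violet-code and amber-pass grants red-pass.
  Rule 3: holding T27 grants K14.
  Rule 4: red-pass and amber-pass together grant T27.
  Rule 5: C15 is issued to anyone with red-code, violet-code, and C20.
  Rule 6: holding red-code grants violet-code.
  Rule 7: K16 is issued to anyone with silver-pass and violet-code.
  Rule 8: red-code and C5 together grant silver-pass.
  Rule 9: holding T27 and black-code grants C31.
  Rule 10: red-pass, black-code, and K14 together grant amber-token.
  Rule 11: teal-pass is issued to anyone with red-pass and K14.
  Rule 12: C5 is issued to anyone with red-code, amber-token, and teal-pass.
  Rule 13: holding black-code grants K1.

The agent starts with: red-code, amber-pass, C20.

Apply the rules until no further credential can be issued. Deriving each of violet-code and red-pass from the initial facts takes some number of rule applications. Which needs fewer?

violet-code

violet-code: Holding red-code grants violet-code (Rule 6). [1 rule application]
red-pass: Holding red-code grants violet-code (Rule 6). Holding violet-code and amber-pass grants red-pass (Rule 2). [2 rule applications]
violet-code needs fewer.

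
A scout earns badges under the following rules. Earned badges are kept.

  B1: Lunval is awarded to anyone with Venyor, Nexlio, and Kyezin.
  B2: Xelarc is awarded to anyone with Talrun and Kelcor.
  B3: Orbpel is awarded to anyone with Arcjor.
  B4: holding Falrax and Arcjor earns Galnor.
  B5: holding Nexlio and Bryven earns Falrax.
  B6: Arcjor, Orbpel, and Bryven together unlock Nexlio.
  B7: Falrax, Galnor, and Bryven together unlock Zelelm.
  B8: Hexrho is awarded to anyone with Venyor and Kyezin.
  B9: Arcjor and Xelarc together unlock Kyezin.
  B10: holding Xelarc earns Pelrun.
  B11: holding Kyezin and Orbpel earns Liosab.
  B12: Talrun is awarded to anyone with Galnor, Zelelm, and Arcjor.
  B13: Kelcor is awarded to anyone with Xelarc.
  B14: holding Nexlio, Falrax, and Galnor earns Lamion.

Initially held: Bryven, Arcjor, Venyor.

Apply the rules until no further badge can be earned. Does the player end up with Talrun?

With Arcjor, Orbpel is earned (B3).
With Arcjor, Orbpel, and Bryven, Nexlio is earned (B6).
With Nexlio and Bryven, Falrax is earned (B5).
With Falrax and Arcjor, Galnor is earned (B4).
With Falrax, Galnor, and Bryven, Zelelm is earned (B7).
With Galnor, Zelelm, and Arcjor, Talrun is earned (B12).

Yes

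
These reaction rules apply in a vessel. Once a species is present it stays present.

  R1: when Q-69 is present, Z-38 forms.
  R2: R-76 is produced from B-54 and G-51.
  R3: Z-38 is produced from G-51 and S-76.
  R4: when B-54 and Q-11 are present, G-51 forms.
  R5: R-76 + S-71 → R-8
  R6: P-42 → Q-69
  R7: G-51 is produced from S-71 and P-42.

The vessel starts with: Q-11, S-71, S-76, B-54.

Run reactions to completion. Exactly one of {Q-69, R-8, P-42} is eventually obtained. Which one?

B-54 and Q-11 present → G-51 forms (R4).
B-54 and G-51 present → R-76 forms (R2).
R-76 and S-71 present → R-8 forms (R5).
Q-69 would need P-42 (R6), but P-42 never forms. No rule produces P-42, and it is not given.

R-8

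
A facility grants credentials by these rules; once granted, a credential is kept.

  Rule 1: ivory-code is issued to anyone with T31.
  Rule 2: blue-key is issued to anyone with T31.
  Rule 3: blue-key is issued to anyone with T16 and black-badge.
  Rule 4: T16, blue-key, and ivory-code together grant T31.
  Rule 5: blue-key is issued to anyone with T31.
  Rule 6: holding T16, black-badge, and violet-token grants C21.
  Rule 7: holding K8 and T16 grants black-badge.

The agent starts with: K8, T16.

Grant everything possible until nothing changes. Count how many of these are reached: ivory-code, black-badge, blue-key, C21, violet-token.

Holding K8 and T16 grants black-badge (Rule 7).
Holding T16 and black-badge grants blue-key (Rule 3).
ivory-code would need T31 (Rule 1), but T31 is never granted.
black-badge: reached.
blue-key: reached.
C21 would need T16, black-badge, and violet-token (Rule 6), but violet-token is never granted.
No rule produces violet-token, and it is not given.
Reached: black-badge and blue-key — 2 of the 5.

2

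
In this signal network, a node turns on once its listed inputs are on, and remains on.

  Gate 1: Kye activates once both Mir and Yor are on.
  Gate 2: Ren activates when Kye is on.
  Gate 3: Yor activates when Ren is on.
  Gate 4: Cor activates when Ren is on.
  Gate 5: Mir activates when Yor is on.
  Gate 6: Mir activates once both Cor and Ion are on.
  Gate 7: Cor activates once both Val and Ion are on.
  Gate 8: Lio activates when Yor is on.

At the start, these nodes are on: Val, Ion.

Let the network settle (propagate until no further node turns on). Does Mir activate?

Yes

Val and Ion are on, so Cor activates (Gate 7).
Gate 6: Cor and Ion on → Mir on.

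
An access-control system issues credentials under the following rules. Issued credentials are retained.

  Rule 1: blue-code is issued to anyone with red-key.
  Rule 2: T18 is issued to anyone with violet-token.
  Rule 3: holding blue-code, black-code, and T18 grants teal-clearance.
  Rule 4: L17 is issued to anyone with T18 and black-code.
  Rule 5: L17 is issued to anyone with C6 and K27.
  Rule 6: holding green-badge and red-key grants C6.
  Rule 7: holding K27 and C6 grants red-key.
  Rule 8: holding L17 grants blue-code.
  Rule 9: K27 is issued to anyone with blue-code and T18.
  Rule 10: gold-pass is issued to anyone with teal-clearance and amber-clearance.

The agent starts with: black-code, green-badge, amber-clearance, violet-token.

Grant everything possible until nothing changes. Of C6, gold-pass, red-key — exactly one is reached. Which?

gold-pass

Holding violet-token grants T18 (Rule 2).
Holding T18 and black-code grants L17 (Rule 4).
Holding L17 grants blue-code (Rule 8).
Holding blue-code, black-code, and T18 grants teal-clearance (Rule 3).
Holding teal-clearance and amber-clearance grants gold-pass (Rule 10).
red-key would need K27 and C6 (Rule 7), but C6 is never granted. C6 would need green-badge and red-key (Rule 6), but red-key is never granted.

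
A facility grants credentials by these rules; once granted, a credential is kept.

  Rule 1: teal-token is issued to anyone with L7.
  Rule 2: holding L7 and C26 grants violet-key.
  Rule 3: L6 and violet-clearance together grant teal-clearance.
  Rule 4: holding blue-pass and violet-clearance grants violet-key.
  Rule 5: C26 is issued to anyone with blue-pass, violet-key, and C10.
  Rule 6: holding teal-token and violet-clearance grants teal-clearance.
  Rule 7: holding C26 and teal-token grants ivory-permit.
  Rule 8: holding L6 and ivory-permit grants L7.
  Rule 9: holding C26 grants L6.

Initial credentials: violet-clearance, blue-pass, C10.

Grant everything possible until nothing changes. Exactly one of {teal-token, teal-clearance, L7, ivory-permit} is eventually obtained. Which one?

teal-clearance

Holding blue-pass and violet-clearance grants violet-key (Rule 4).
Holding blue-pass, violet-key, and C10 grants C26 (Rule 5).
Holding C26 grants L6 (Rule 9).
Holding L6 and violet-clearance grants teal-clearance (Rule 3).
L7 would need L6 and ivory-permit (Rule 8), but ivory-permit is never granted. teal-token would need L7 (Rule 1), but L7 is never granted. ivory-permit would need C26 and teal-token (Rule 7), but teal-token is never granted.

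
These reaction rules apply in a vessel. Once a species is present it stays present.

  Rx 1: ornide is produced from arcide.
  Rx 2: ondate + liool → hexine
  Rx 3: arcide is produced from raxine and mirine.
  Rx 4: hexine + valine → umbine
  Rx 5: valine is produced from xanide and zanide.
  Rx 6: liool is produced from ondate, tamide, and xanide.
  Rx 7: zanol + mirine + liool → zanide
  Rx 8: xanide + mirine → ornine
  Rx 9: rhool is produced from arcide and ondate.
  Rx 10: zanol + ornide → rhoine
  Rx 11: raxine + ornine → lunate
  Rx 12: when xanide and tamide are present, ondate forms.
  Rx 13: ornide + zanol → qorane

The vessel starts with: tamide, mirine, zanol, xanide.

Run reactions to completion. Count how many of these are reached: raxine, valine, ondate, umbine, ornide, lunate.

xanide and tamide present → ondate forms (Rx 12).
ondate, tamide, and xanide present → liool forms (Rx 6).
zanol, mirine, and liool present → zanide forms (Rx 7).
ondate and liool present → hexine forms (Rx 2).
xanide and zanide present → valine forms (Rx 5).
hexine and valine present → umbine forms (Rx 4).
No rule produces raxine, and it is not given.
valine: reached.
ondate: reached.
umbine: reached.
ornide would need arcide (Rx 1), but arcide never forms.
lunate would need raxine and ornine (Rx 11), but raxine never forms.
Reached: valine, ondate, and umbine — 3 of the 6.

3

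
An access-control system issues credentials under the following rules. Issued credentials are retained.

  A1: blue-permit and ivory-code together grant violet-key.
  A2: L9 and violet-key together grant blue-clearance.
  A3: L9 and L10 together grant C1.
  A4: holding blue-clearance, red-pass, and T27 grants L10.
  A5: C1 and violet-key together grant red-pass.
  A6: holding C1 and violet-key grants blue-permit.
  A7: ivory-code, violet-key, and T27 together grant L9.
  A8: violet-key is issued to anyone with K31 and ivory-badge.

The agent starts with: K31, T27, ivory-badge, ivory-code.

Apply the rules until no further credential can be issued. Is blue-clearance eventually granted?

Holding K31 and ivory-badge grants violet-key (A8).
Holding ivory-code, violet-key, and T27 grants L9 (A7).
Holding L9 and violet-key grants blue-clearance (A2).

Yes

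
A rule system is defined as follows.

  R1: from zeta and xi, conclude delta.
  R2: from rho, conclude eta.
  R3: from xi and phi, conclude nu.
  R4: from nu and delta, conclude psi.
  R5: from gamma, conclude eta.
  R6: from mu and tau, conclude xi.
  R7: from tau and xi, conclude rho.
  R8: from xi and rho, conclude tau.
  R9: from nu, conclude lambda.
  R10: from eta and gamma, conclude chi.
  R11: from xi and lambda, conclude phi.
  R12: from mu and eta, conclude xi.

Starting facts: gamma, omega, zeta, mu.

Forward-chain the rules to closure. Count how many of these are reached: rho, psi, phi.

rho would need tau and xi (R7), but tau is never established.
psi would need nu and delta (R4), but nu is never established.
phi would need xi and lambda (R11), but lambda is never established.
None of the 3 are reached.

0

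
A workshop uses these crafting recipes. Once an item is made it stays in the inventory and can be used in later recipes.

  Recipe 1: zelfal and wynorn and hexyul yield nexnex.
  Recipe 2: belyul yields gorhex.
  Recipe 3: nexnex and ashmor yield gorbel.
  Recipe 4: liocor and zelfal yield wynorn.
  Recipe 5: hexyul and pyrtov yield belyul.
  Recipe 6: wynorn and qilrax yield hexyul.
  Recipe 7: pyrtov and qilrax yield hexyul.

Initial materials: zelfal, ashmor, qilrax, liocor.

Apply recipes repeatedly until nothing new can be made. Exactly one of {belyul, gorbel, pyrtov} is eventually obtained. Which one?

liocor and zelfal → wynorn (Recipe 4).
wynorn and qilrax → hexyul (Recipe 6).
Using Recipe 1, zelfal, wynorn, and hexyul make nexnex.
Using Recipe 3, nexnex and ashmor make gorbel.
No rule produces pyrtov, and it is not given. belyul would need hexyul and pyrtov (Recipe 5), but pyrtov is never obtained.

gorbel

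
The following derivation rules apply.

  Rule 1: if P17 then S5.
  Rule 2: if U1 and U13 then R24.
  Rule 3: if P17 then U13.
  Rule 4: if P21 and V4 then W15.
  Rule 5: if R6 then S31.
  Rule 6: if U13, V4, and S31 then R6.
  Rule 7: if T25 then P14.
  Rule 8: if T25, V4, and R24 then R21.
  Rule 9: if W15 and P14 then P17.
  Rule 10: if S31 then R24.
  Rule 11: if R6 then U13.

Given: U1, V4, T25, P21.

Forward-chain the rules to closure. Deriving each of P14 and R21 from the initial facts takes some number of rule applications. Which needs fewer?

P14: T25 holds, so P14 follows (Rule 7). [1 rule application]
R21: T25 holds, so P14 follows (Rule 7). From P21 and V4, Rule 4 gives W15. W15 and P14 hold, so P17 follows (Rule 9). P17 holds, so U13 follows (Rule 3). From U1 and U13, Rule 2 gives R24. T25, V4, and R24 hold, so R21 follows (Rule 8). [6 rule applications]
P14 needs fewer.

P14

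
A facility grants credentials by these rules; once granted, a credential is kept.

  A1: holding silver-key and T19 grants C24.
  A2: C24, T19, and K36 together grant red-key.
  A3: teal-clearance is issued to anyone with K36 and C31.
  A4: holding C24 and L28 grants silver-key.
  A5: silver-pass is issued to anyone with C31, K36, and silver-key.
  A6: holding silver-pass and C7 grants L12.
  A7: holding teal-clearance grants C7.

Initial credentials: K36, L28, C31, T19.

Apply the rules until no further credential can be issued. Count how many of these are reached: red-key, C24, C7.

1

Holding K36 and C31 grants teal-clearance (A3).
Holding teal-clearance grants C7 (A7).
red-key would need C24, T19, and K36 (A2), but C24 is never granted.
C24 would need silver-key and T19 (A1), but silver-key is never granted.
C7: reached.
Reached: C7 — 1 of the 3.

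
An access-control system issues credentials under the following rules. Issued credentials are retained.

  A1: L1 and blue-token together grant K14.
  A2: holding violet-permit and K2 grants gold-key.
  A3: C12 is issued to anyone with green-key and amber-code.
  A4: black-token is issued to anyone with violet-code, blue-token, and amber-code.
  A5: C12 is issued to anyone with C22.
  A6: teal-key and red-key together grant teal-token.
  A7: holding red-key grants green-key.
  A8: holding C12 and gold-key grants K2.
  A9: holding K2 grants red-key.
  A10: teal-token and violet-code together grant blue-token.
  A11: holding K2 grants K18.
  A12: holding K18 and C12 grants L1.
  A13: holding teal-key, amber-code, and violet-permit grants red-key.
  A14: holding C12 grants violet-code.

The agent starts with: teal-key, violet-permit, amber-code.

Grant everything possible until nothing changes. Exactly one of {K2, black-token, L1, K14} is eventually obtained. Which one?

black-token

Holding teal-key, amber-code, and violet-permit grants red-key (A13).
Holding red-key grants green-key (A7).
Holding teal-key and red-key grants teal-token (A6).
Holding green-key and amber-code grants C12 (A3).
Holding C12 grants violet-code (A14).
Holding teal-token and violet-code grants blue-token (A10).
Holding violet-code, blue-token, and amber-code grants black-token (A4).
K2 would need C12 and gold-key (A8), but gold-key is never granted. L1 would need K18 and C12 (A12), but K18 is never granted. K14 would need L1 and blue-token (A1), but L1 is never granted.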